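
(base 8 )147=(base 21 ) 4J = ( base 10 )103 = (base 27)3m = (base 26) 3p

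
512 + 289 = 801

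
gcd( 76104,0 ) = 76104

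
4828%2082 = 664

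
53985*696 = 37573560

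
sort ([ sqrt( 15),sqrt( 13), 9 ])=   [ sqrt( 13),sqrt( 15) , 9]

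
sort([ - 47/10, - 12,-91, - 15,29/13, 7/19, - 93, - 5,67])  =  [ - 93, - 91,-15, - 12, - 5,-47/10,7/19, 29/13, 67]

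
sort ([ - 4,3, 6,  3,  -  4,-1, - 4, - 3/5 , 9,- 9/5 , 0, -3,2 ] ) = [  -  4, - 4,- 4,-3, - 9/5, - 1 , - 3/5,  0, 2, 3,3,6,9 ]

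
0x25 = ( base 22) 1F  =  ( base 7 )52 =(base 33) 14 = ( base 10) 37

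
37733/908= 37733/908 = 41.56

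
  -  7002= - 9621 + 2619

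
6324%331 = 35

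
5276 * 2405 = 12688780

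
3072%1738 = 1334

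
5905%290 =105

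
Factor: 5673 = 3^1*31^1*61^1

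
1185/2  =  1185/2   =  592.50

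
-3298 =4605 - 7903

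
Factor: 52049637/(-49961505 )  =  -17349879/16653835 = -3^1*5^ (-1)*11^(- 2) * 233^1 * 24821^1*27527^( - 1 )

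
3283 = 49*67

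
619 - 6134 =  - 5515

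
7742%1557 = 1514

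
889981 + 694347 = 1584328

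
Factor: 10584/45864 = 3^1  *  13^ (  -  1)= 3/13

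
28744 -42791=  - 14047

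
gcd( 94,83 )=1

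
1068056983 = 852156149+215900834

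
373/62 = 373/62 = 6.02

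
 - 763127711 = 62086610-825214321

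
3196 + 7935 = 11131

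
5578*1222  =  6816316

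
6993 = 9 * 777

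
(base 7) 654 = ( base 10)333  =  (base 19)ha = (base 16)14d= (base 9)410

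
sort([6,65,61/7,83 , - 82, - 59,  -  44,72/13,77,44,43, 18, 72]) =[-82, - 59, - 44, 72/13,6,61/7,  18,43,44,65, 72 , 77,83 ]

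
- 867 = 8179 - 9046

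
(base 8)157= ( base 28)3R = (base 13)87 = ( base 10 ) 111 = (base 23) 4J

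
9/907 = 9/907 =0.01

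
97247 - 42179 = 55068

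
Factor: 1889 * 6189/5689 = 11691021/5689 = 3^1*1889^1*2063^1*5689^(-1)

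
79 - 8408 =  - 8329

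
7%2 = 1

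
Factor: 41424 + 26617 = 68041^1  =  68041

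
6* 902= 5412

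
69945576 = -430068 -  - 70375644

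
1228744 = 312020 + 916724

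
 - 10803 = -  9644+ - 1159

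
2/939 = 2/939 = 0.00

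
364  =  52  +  312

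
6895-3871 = 3024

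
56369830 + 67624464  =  123994294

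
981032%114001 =69024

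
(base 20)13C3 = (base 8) 22343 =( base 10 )9443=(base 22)jb5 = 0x24e3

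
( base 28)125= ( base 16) 34D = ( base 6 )3525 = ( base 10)845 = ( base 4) 31031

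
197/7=197/7 = 28.14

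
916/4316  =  229/1079 = 0.21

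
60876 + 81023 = 141899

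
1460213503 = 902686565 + 557526938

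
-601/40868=-1/68  =  -0.01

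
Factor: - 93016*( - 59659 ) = 5549241544=2^3*7^1 * 11^1* 151^1*59659^1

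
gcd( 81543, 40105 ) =1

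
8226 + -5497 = 2729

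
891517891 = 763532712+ 127985179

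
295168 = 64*4612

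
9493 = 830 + 8663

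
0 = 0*51895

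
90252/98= 920+46/49 = 920.94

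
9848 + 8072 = 17920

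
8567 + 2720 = 11287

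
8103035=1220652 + 6882383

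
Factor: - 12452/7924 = -11/7 = - 7^( - 1) * 11^1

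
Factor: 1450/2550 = 29/51 = 3^( - 1) * 17^( - 1)  *  29^1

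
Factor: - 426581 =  - 17^1* 23^1*1091^1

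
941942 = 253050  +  688892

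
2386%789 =19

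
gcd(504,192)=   24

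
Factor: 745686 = 2^1*3^4*4603^1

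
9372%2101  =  968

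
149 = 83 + 66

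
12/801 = 4/267 = 0.01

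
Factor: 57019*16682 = 951190958 = 2^1*19^2* 439^1* 3001^1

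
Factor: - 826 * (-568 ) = 2^4*7^1*59^1*71^1 = 469168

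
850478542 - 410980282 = 439498260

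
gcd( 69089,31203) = 1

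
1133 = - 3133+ 4266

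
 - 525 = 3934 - 4459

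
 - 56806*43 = - 2442658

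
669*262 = 175278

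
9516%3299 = 2918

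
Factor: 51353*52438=2692848614 = 2^1*89^1*157^1*167^1*577^1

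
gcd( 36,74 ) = 2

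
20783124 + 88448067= 109231191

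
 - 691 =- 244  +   - 447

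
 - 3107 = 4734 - 7841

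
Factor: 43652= 2^2*7^1 *1559^1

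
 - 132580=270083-402663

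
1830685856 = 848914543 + 981771313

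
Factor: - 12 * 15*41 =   -  2^2*3^2 * 5^1 * 41^1 = - 7380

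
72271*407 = 29414297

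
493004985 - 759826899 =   -  266821914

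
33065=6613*5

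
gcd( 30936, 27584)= 8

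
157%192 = 157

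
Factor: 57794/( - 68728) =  - 37/44 = -2^( - 2)*11^(-1)*37^1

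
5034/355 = 14 + 64/355 = 14.18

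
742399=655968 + 86431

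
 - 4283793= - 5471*783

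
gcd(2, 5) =1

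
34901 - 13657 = 21244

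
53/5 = 10  +  3/5 = 10.60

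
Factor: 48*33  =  2^4*3^2*11^1 = 1584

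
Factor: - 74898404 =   -  2^2*7^1  *2674943^1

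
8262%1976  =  358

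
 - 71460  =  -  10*7146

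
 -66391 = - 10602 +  - 55789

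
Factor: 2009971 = 2009971^1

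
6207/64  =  6207/64  =  96.98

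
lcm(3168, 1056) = 3168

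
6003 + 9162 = 15165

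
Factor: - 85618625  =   - 5^3 *684949^1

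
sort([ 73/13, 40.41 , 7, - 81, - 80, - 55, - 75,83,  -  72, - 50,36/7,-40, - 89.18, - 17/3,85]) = [ - 89.18, - 81,- 80, - 75  , - 72,-55, - 50, - 40, - 17/3, 36/7,  73/13,7,40.41,83, 85]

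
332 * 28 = 9296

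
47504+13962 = 61466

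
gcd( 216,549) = 9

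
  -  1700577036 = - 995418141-705158895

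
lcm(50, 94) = 2350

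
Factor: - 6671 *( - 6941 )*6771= 313520395881 =3^1 *7^1*11^1*37^1*  61^1*631^1*953^1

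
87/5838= 29/1946 =0.01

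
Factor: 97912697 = 2621^1*37357^1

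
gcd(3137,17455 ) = 1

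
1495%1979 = 1495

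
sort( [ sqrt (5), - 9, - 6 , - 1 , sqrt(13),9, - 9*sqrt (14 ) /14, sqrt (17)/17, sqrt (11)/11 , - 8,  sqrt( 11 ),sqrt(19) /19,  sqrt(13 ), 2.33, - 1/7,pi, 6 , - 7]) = [ - 9, - 8, - 7 , - 6 , - 9*sqrt( 14)/14, - 1, - 1/7, sqrt(19 ) /19,sqrt( 17)/17, sqrt( 11) /11, sqrt(5),2.33,pi, sqrt (11), sqrt ( 13), sqrt( 13), 6 , 9 ]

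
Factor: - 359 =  - 359^1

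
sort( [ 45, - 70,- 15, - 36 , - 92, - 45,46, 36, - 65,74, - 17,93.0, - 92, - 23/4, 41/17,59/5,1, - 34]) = [-92 , - 92,-70, - 65, - 45, - 36, - 34, - 17, -15, - 23/4,1,41/17 , 59/5 , 36,45 , 46, 74,  93.0]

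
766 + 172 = 938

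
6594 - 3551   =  3043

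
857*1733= 1485181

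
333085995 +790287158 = 1123373153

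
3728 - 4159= -431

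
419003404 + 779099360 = 1198102764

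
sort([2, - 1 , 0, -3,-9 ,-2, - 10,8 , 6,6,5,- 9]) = [  -  10,  -  9,-9 , - 3, - 2 , -1 , 0,2,5,6,6,8]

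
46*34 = 1564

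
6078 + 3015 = 9093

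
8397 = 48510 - 40113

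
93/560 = 93/560= 0.17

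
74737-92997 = -18260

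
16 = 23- 7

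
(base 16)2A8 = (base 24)148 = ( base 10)680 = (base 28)O8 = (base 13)404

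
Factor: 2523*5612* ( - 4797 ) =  - 2^2*3^3* 13^1*23^1*29^2 * 41^1* 61^1 = -67921087572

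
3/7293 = 1/2431 = 0.00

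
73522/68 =1081 + 7/34 = 1081.21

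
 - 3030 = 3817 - 6847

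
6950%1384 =30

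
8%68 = 8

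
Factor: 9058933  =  13^1*29^1*24029^1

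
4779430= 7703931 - 2924501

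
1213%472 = 269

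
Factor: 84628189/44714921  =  23^ ( - 1) * 8647^1 * 9787^1*1944127^( - 1 ) 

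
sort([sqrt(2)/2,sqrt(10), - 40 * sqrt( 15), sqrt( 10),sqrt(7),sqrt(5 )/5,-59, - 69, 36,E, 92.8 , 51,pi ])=[ - 40 * sqrt( 15), - 69 , - 59,sqrt( 5) /5, sqrt( 2) /2,sqrt(7 ),E , pi,sqrt(10 ),sqrt( 10 ) , 36, 51,92.8]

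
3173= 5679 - 2506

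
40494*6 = 242964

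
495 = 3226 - 2731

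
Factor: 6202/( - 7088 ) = - 7/8 = -2^(- 3)*7^1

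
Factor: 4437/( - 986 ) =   -  9/2  =  - 2^( - 1)*3^2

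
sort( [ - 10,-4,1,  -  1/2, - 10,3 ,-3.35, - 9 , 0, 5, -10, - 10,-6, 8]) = [-10,-10, - 10, -10, - 9, - 6 ,-4 , - 3.35,-1/2, 0 , 1,  3,5, 8]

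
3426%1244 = 938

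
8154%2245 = 1419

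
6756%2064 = 564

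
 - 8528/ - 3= 8528/3 =2842.67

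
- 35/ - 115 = 7/23 = 0.30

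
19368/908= 4842/227 = 21.33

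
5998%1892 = 322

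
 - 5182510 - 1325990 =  - 6508500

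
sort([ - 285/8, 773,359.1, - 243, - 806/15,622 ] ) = [-243, - 806/15 , - 285/8, 359.1, 622, 773 ] 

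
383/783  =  383/783 = 0.49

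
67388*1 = 67388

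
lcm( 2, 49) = 98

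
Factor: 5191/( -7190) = - 2^(-1)*5^ ( - 1)*29^1 * 179^1*719^ (-1)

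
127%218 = 127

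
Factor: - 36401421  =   - 3^1*7^1*457^1*3793^1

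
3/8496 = 1/2832 = 0.00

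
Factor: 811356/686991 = 270452/228997=2^2*7^1*13^1 * 31^( - 1 )*83^( - 1)*89^ ( - 1)*743^1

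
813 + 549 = 1362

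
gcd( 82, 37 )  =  1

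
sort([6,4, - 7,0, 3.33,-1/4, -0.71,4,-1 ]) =[-7, - 1, - 0.71, - 1/4  ,  0, 3.33, 4,  4, 6 ]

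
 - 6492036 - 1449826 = -7941862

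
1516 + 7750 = 9266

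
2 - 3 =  - 1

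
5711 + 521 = 6232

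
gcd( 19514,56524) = 2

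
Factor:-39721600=  -  2^7 * 5^2*12413^1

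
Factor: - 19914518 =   -  2^1*13^1*109^1*7027^1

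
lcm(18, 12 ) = 36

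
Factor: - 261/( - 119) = 3^2*7^( - 1)*17^( - 1 )*29^1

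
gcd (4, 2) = 2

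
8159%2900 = 2359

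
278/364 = 139/182 = 0.76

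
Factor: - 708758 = -2^1*389^1 * 911^1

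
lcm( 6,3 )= 6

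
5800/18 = 322 + 2/9  =  322.22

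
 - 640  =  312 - 952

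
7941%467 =2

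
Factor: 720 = 2^4*3^2*5^1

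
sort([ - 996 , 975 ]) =[-996, 975 ] 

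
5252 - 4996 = 256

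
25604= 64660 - 39056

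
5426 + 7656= 13082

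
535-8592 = - 8057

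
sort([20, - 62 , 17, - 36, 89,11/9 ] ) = [ - 62, - 36 , 11/9, 17, 20,89 ]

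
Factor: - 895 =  - 5^1 * 179^1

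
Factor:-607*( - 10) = 6070 = 2^1*5^1*607^1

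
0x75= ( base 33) 3I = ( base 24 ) 4L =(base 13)90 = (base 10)117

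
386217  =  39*9903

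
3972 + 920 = 4892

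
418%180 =58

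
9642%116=14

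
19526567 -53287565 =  - 33760998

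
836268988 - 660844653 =175424335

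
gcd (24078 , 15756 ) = 6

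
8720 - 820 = 7900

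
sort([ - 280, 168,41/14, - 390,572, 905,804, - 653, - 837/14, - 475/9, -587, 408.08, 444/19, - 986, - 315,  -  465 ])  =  [ - 986 , - 653 , - 587,-465,-390, - 315, - 280, - 837/14, - 475/9, 41/14, 444/19, 168,408.08, 572,804, 905]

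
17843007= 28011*637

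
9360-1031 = 8329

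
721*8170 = 5890570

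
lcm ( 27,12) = 108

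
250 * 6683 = 1670750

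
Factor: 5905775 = 5^2*236231^1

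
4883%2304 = 275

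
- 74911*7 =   -  524377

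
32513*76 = 2470988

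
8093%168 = 29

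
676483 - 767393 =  - 90910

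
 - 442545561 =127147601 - 569693162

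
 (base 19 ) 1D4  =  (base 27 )mi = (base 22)15i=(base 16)264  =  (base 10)612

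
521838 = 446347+75491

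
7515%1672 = 827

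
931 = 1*931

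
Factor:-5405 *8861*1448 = -2^3*5^1*23^1*47^1*181^1 * 8861^1 = - 69350084840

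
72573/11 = 72573/11 = 6597.55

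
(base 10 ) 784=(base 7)2200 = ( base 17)2c2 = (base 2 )1100010000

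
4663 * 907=4229341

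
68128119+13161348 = 81289467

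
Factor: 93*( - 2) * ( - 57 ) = 10602 = 2^1 * 3^2*19^1*31^1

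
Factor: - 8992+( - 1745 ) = - 3^2 *1193^1 = -10737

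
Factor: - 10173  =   - 3^1*3391^1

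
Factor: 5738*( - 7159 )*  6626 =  - 2^2*19^1*151^1*3313^1*7159^1 =- 272185094092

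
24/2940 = 2/245 = 0.01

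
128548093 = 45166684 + 83381409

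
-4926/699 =-1642/233 = - 7.05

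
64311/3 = 21437 = 21437.00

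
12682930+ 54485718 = 67168648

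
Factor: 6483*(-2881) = - 3^1*43^1*67^1*2161^1 = - 18677523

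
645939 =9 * 71771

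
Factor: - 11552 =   -  2^5*19^2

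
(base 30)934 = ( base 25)d2j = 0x2002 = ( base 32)802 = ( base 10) 8194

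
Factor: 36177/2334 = 31/2= 2^( - 1)*31^1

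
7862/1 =7862=7862.00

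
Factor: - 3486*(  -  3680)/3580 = 641424/179 = 2^4*3^1*7^1*23^1 * 83^1*179^( - 1)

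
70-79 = -9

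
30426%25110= 5316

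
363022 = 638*569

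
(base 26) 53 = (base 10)133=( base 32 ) 45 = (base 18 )77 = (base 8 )205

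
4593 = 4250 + 343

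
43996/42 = 1047 + 11/21 = 1047.52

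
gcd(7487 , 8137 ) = 1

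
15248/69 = 220 + 68/69 = 220.99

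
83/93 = 83/93 = 0.89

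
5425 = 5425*1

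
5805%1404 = 189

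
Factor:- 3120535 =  - 5^1*11^1*56737^1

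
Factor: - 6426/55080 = - 7/60 = - 2^( - 2) * 3^ ( - 1 )*5^ ( - 1) * 7^1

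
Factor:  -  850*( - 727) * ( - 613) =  - 2^1*5^2*17^1*613^1*727^1= - 378803350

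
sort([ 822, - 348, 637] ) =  [ - 348, 637, 822]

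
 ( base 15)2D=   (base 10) 43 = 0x2B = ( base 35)18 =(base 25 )1I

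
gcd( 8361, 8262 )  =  9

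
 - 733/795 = - 1 + 62/795= - 0.92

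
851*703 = 598253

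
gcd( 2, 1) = 1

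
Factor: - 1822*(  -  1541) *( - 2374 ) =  - 2^2*23^1 * 67^1*911^1 * 1187^1=- 6665484548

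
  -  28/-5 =28/5=5.60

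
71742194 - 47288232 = 24453962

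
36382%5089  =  759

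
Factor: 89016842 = 2^1 * 44508421^1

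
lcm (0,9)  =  0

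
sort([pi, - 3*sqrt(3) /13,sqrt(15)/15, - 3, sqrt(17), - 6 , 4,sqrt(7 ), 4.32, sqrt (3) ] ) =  [ - 6,-3,- 3*sqrt(3 )/13, sqrt( 15)/15,  sqrt(3) , sqrt(7), pi,  4,sqrt (17 ), 4.32]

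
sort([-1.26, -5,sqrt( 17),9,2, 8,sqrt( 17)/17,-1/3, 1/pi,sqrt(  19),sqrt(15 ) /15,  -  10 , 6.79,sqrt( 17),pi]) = [- 10, - 5,  -  1.26, - 1/3 , sqrt (17 )/17,sqrt( 15)/15,1/pi,2, pi,sqrt( 17),  sqrt(17), sqrt(19 ),6.79 , 8,9 ]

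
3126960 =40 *78174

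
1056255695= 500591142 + 555664553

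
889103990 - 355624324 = 533479666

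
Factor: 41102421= 3^1*13700807^1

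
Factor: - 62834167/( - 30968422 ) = 2^(  -  1)*11^1*863^1*6619^1* 15484211^( - 1)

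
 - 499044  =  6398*( - 78)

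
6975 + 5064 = 12039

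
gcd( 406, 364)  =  14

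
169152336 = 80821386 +88330950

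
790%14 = 6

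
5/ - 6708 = - 5/6708 = - 0.00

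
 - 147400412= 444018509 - 591418921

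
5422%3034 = 2388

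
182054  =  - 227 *( - 802)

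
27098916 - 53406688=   -  26307772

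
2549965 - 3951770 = -1401805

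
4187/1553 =4187/1553 = 2.70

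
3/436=3/436=0.01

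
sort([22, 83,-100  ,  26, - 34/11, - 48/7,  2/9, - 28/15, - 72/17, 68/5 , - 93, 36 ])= [ - 100, - 93 ,-48/7 , - 72/17 , - 34/11,-28/15,2/9 , 68/5, 22 , 26,36, 83] 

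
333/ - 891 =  - 37/99= - 0.37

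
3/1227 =1/409 = 0.00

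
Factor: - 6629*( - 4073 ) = 26999917 = 7^1*947^1*4073^1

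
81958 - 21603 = 60355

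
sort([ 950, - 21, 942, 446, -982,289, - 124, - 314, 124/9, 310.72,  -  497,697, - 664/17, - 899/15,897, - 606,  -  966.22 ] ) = [ - 982, - 966.22, - 606, - 497, - 314 , - 124, - 899/15,  -  664/17, - 21, 124/9, 289,310.72, 446,  697, 897, 942 , 950 ]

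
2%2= 0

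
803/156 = 803/156 = 5.15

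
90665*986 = 89395690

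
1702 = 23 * 74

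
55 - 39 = 16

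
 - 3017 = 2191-5208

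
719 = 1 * 719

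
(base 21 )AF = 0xe1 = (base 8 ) 341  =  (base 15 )100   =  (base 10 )225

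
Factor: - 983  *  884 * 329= - 285891788 = - 2^2*7^1 * 13^1*17^1 * 47^1*983^1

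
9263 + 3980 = 13243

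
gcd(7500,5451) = 3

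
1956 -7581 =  - 5625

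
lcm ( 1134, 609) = 32886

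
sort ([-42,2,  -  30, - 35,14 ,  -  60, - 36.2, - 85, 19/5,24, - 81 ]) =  [ - 85 ,-81, - 60, - 42, - 36.2, - 35,  -  30,2,19/5,14, 24] 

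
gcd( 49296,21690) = 6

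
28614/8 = 3576  +  3/4   =  3576.75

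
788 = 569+219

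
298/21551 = 298/21551 = 0.01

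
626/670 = 313/335 = 0.93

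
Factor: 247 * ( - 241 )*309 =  - 18393843 = -  3^1 * 13^1*19^1*103^1*241^1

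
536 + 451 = 987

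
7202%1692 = 434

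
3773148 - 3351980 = 421168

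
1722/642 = 287/107 = 2.68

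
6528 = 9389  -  2861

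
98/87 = 98/87 = 1.13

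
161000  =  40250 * 4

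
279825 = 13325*21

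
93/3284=93/3284 =0.03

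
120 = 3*40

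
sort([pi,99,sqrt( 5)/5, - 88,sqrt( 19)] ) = [- 88,sqrt( 5 )/5,pi, sqrt( 19 ),99] 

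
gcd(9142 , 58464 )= 14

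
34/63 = 34/63  =  0.54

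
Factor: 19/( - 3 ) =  - 3^( - 1 )*19^1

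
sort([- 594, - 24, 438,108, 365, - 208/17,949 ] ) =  [  -  594, - 24, - 208/17,108,  365 , 438, 949 ] 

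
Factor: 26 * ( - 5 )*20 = - 2^3*5^2*13^1 = - 2600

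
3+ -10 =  - 7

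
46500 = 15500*3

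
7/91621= 7/91621=0.00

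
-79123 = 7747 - 86870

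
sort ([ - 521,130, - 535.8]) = [- 535.8, - 521 , 130 ]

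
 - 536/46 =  - 268/23   =  - 11.65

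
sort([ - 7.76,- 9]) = [ - 9, - 7.76]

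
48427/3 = 48427/3 = 16142.33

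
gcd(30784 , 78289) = 1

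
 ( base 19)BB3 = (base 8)10127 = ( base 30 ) 4jd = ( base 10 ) 4183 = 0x1057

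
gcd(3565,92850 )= 5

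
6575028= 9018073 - 2443045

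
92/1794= 2/39=0.05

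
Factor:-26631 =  - 3^2*11^1*269^1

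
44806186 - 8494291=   36311895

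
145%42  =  19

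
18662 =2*9331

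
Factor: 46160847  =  3^4*  569887^1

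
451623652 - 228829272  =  222794380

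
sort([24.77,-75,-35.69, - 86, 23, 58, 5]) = [-86, - 75 ,-35.69, 5,23, 24.77, 58]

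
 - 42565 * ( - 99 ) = 4213935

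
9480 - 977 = 8503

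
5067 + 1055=6122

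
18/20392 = 9/10196 = 0.00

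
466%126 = 88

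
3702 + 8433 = 12135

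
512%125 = 12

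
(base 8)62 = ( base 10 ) 50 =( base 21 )28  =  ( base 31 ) 1J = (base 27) 1n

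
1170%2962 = 1170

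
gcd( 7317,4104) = 27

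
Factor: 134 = 2^1*67^1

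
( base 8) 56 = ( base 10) 46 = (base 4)232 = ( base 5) 141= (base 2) 101110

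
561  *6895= 3868095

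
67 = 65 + 2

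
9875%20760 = 9875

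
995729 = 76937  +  918792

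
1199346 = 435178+764168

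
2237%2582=2237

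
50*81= 4050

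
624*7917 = 4940208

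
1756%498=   262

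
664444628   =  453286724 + 211157904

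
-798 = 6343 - 7141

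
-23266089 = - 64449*361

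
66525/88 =755+85/88=755.97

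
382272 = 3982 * 96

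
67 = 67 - 0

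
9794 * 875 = 8569750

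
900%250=150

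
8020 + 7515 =15535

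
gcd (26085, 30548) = 1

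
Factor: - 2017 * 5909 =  - 11918453 = - 19^1 * 311^1*2017^1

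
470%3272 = 470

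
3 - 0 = 3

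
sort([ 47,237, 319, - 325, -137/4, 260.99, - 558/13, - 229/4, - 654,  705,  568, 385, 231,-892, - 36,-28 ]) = [ - 892, - 654, - 325 , - 229/4,-558/13,-36,-137/4,-28 , 47,231, 237, 260.99 , 319,385, 568, 705] 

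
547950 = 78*7025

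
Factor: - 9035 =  - 5^1*13^1 * 139^1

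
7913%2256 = 1145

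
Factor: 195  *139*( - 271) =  - 3^1 *5^1 *13^1 *139^1*271^1 = -7345455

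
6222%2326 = 1570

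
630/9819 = 70/1091 = 0.06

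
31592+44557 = 76149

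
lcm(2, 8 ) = 8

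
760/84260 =38/4213=0.01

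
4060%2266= 1794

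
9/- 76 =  - 9/76 = -0.12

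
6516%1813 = 1077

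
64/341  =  64/341=   0.19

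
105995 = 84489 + 21506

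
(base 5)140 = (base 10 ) 45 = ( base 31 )1E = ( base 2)101101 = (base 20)25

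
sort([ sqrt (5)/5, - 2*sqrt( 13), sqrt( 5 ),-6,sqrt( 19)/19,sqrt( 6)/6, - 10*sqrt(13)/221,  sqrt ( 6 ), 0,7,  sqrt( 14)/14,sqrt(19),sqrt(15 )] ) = [-2*sqrt(13 ), - 6 , - 10*sqrt( 13 ) /221,0,  sqrt( 19 )/19 , sqrt (14)/14 , sqrt (6)/6, sqrt( 5)/5,  sqrt ( 5 ),  sqrt( 6), sqrt( 15),sqrt( 19),  7]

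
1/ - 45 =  - 1 + 44/45 =-0.02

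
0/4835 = 0  =  0.00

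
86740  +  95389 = 182129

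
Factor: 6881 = 7^1*983^1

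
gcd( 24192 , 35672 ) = 56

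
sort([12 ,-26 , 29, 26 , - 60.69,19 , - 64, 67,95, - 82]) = [ - 82, - 64, - 60.69, - 26, 12, 19, 26,29, 67, 95]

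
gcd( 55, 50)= 5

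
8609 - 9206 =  - 597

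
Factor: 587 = 587^1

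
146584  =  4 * 36646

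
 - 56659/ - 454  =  56659/454=124.80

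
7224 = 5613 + 1611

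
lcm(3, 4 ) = 12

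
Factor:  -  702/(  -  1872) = 3/8 = 2^(-3)*3^1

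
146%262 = 146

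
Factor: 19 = 19^1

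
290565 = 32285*9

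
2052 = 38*54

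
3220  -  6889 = - 3669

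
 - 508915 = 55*( - 9253)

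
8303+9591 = 17894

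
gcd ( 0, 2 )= 2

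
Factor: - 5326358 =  - 2^1*31^1*85909^1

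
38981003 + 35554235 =74535238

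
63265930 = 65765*962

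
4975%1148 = 383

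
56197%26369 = 3459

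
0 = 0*7427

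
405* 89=36045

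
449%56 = 1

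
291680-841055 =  - 549375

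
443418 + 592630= 1036048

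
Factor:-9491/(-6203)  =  6203^( - 1 )* 9491^1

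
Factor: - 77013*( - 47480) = 2^3*3^2*5^1*43^1*199^1*1187^1 = 3656577240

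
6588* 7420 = 48882960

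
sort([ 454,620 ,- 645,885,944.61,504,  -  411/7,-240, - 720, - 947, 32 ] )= [-947, - 720,-645 , - 240,  -  411/7, 32,454,504,620,885, 944.61 ] 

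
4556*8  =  36448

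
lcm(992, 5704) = 22816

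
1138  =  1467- 329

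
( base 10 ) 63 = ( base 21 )30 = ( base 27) 29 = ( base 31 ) 21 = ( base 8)77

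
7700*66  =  508200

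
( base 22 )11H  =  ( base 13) 313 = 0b1000001011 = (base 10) 523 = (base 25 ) KN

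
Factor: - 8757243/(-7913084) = 2^ (-2 )*3^2 * 11^1 * 53^1 * 311^( - 1)*1669^1 *6361^( - 1 ) 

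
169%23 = 8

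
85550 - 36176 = 49374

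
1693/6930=1693/6930 = 0.24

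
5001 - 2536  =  2465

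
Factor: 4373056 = 2^6*68329^1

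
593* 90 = 53370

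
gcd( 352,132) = 44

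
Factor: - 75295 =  - 5^1*11^1*37^2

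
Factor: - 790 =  - 2^1*5^1*79^1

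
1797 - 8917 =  - 7120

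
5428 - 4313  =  1115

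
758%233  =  59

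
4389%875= 14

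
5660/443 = 5660/443 = 12.78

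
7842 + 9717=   17559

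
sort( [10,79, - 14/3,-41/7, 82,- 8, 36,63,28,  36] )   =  [ - 8,  -  41/7, - 14/3, 10 , 28,36,36, 63, 79, 82] 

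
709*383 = 271547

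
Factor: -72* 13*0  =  0^1= 0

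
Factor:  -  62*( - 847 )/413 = 2^1*11^2 * 31^1*59^ ( - 1 )=7502/59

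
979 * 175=171325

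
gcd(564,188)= 188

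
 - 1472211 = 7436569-8908780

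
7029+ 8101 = 15130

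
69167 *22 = 1521674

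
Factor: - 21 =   -  3^1*7^1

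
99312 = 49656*2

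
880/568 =110/71 = 1.55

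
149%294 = 149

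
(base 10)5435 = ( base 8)12473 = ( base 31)5KA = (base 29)6DC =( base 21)c6h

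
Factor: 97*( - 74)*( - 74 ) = 531172 = 2^2*37^2*97^1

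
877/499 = 1 + 378/499 = 1.76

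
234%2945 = 234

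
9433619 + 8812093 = 18245712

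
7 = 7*1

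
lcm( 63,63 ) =63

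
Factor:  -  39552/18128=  - 24/11 = - 2^3*3^1*11^ ( - 1 ) 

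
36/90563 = 36/90563 = 0.00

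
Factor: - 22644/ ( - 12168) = 629/338 = 2^( - 1)*13^ ( - 2 )*17^1*37^1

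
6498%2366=1766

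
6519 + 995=7514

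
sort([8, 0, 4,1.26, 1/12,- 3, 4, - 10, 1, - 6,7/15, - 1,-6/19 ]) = [ - 10, - 6, - 3,-1, - 6/19,0, 1/12,7/15,1 , 1.26, 4, 4, 8 ] 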